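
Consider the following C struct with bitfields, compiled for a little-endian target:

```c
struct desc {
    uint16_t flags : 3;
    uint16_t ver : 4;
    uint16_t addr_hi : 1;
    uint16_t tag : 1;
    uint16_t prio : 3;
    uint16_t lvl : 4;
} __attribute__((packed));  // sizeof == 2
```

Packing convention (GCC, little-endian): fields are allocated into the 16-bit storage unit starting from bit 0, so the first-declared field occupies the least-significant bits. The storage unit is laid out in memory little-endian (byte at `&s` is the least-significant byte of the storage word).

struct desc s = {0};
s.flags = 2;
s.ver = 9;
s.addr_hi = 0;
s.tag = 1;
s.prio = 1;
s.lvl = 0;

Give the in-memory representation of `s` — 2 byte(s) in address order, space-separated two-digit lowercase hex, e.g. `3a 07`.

flags (3b) val=2 bits=0x2 at bit 0: 0x0002
ver (4b) val=9 bits=0x9 at bit 3: 0x004a
addr_hi (1b) val=0 bits=0x0 at bit 7: 0x004a
tag (1b) val=1 bits=0x1 at bit 8: 0x014a
prio (3b) val=1 bits=0x1 at bit 9: 0x034a
lvl (4b) val=0 bits=0x0 at bit 12: 0x034a
word = 0x034a → little-endian bytes:
  [0]=0x4a  [1]=0x03

4a 03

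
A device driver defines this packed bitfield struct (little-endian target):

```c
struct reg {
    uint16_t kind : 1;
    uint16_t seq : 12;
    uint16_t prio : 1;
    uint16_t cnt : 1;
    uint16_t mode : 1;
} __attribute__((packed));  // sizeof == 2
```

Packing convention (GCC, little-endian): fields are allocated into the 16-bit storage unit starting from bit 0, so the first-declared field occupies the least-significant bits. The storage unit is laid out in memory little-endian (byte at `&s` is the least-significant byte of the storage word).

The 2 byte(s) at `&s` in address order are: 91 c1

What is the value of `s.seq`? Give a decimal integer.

[0]=0x91 [1]=0xc1 (little-endian) → word 0xc191
kind:1 @ bit 0 → (0xc191>>0)&0x1 = 0x1
seq:12 @ bit 1 → (0xc191>>1)&0xfff = 0xc8  ←
prio:1 @ bit 13 → (0xc191>>13)&0x1 = 0x0
cnt:1 @ bit 14 → (0xc191>>14)&0x1 = 0x1
mode:1 @ bit 15 → (0xc191>>15)&0x1 = 0x1

200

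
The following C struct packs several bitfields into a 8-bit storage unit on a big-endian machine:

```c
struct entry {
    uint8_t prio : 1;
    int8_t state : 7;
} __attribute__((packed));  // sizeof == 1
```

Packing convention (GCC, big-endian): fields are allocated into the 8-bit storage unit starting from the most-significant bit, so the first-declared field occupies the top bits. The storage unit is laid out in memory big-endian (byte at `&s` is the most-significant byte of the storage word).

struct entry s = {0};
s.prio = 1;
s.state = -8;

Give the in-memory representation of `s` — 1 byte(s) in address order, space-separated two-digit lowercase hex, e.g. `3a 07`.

prio:1 = 1 → 0x1 << 7 → word 0x80
state:7 = -8 → 0x78 << 0 → word 0xf8
word = 0xf8 → big-endian bytes:
  [0]=0xf8

f8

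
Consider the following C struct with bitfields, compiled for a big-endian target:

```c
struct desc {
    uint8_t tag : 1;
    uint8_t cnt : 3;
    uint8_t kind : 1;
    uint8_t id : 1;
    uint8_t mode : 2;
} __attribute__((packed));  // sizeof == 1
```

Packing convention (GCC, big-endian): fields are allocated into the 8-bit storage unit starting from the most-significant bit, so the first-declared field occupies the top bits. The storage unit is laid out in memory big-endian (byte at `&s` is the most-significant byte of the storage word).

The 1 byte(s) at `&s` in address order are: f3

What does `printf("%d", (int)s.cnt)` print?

7

[0]=0xf3 (big-endian) → word 0xf3
tag:1 @ bit 7 → (0xf3>>7)&0x1 = 0x1
cnt:3 @ bit 4 → (0xf3>>4)&0x7 = 0x7  ←
kind:1 @ bit 3 → (0xf3>>3)&0x1 = 0x0
id:1 @ bit 2 → (0xf3>>2)&0x1 = 0x0
mode:2 @ bit 0 → (0xf3>>0)&0x3 = 0x3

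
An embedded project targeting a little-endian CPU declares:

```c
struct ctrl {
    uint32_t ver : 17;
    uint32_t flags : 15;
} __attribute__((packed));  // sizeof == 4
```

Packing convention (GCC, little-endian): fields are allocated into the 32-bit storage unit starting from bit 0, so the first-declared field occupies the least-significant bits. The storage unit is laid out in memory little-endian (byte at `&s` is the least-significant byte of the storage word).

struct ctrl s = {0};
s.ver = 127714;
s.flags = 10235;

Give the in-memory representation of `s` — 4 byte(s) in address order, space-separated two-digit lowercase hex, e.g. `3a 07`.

[0+:17] ver=127714 & 0x1ffff = 0x1f2e2; word=0x0001f2e2
[17+:15] flags=10235 & 0x7fff = 0x27fb; word=0x4ff7f2e2
word = 0x4ff7f2e2 → little-endian bytes:
  [0]=0xe2  [1]=0xf2  [2]=0xf7  [3]=0x4f

e2 f2 f7 4f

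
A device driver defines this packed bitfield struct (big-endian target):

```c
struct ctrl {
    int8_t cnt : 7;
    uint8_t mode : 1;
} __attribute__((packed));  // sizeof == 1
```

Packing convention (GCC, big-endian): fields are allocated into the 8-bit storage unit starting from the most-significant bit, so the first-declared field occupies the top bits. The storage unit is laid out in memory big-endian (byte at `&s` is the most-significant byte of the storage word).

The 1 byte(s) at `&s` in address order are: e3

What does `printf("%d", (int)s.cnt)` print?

-15

[0]=0xe3 (big-endian) → word 0xe3
cnt [1+:7] = (word>>1) & 0x7f = 113  ←
mode [0+:1] = (word>>0) & 0x1 = 1
cnt signed 7b, MSB=1: 113 - 128 = -15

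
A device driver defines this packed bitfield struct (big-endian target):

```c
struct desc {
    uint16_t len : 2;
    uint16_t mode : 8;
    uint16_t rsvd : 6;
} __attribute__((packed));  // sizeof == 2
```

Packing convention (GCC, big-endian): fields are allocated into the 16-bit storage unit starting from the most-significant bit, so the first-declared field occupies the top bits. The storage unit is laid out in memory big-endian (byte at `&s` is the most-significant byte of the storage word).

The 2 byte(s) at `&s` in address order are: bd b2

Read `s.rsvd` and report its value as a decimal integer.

[0]=0xbd [1]=0xb2 (big-endian) → word 0xbdb2
len [14+:2] = (word>>14) & 0x3 = 2
mode [6+:8] = (word>>6) & 0xff = 246
rsvd [0+:6] = (word>>0) & 0x3f = 50  ←

50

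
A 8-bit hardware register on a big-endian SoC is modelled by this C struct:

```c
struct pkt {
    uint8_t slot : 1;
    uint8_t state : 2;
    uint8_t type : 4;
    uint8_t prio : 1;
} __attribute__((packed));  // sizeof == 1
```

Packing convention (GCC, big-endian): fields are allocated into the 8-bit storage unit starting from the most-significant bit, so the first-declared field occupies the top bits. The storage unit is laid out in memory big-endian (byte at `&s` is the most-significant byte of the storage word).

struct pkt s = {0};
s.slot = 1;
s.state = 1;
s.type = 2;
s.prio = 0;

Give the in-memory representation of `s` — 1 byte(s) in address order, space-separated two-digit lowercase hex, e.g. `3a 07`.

a4

slot:1 = 1 → 0x1 << 7 → word 0x80
state:2 = 1 → 0x1 << 5 → word 0xa0
type:4 = 2 → 0x2 << 1 → word 0xa4
prio:1 = 0 → 0x0 << 0 → word 0xa4
word = 0xa4 → big-endian bytes:
  [0]=0xa4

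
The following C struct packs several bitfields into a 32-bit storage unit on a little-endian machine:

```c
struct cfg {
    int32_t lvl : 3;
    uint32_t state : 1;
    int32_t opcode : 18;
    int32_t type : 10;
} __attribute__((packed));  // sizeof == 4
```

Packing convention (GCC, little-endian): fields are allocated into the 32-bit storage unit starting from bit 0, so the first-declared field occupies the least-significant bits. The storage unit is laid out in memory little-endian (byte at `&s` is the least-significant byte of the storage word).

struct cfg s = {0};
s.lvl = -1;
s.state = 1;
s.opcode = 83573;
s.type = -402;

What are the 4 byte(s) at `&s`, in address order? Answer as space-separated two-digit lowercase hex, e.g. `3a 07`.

5f 67 94 9b

[0+:3] lvl=-1 & 0x7 = 0x7; word=0x00000007
[3+:1] state=1 & 0x1 = 0x1; word=0x0000000f
[4+:18] opcode=83573 & 0x3ffff = 0x14675; word=0x0014675f
[22+:10] type=-402 & 0x3ff = 0x26e; word=0x9b94675f
word = 0x9b94675f → little-endian bytes:
  [0]=0x5f  [1]=0x67  [2]=0x94  [3]=0x9b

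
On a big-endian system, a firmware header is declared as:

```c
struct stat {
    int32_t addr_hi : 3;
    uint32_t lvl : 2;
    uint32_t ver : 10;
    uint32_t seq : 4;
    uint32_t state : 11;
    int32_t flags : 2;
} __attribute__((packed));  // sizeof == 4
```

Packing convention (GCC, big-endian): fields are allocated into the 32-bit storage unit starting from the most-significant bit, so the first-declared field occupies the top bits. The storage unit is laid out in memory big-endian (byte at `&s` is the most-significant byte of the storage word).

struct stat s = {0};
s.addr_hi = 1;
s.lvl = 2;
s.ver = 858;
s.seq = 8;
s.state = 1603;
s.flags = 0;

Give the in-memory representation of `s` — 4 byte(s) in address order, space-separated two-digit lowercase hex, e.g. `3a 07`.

36 b5 19 0c

[29+:3] addr_hi=1 & 0x7 = 0x1; word=0x20000000
[27+:2] lvl=2 & 0x3 = 0x2; word=0x30000000
[17+:10] ver=858 & 0x3ff = 0x35a; word=0x36b40000
[13+:4] seq=8 & 0xf = 0x8; word=0x36b50000
[2+:11] state=1603 & 0x7ff = 0x643; word=0x36b5190c
[0+:2] flags=0 & 0x3 = 0x0; word=0x36b5190c
word = 0x36b5190c → big-endian bytes:
  [0]=0x36  [1]=0xb5  [2]=0x19  [3]=0x0c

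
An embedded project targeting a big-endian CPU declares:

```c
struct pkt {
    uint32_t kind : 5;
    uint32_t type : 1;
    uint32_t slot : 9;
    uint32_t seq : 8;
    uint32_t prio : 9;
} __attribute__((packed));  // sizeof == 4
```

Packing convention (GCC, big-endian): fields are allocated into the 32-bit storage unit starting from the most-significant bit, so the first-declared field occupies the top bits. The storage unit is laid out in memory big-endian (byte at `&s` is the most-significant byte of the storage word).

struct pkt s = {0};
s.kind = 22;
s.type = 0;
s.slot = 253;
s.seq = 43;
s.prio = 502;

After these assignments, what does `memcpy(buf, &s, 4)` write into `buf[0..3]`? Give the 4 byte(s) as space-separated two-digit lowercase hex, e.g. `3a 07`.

kind:5 = 22 → 0x16 << 27 → word 0xb0000000
type:1 = 0 → 0x0 << 26 → word 0xb0000000
slot:9 = 253 → 0xfd << 17 → word 0xb1fa0000
seq:8 = 43 → 0x2b << 9 → word 0xb1fa5600
prio:9 = 502 → 0x1f6 << 0 → word 0xb1fa57f6
word = 0xb1fa57f6 → big-endian bytes:
  [0]=0xb1  [1]=0xfa  [2]=0x57  [3]=0xf6

b1 fa 57 f6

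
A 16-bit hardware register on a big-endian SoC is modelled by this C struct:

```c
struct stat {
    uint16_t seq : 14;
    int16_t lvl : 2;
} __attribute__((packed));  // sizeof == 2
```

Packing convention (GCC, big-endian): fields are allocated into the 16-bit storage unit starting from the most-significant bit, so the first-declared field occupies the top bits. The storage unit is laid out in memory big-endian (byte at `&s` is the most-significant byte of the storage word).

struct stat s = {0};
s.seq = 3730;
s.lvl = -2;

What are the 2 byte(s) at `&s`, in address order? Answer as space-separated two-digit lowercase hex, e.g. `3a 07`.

3a 4a

[2+:14] seq=3730 & 0x3fff = 0xe92; word=0x3a48
[0+:2] lvl=-2 & 0x3 = 0x2; word=0x3a4a
word = 0x3a4a → big-endian bytes:
  [0]=0x3a  [1]=0x4a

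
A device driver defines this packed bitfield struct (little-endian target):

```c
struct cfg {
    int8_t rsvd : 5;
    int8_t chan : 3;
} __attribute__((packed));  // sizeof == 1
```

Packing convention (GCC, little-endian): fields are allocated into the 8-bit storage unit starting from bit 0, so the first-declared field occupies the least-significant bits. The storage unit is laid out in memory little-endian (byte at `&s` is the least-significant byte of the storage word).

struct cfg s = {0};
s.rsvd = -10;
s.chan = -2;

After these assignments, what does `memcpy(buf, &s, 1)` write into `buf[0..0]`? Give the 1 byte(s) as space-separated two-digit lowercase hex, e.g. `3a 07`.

d6

[0+:5] rsvd=-10 & 0x1f = 0x16; word=0x16
[5+:3] chan=-2 & 0x7 = 0x6; word=0xd6
word = 0xd6 → little-endian bytes:
  [0]=0xd6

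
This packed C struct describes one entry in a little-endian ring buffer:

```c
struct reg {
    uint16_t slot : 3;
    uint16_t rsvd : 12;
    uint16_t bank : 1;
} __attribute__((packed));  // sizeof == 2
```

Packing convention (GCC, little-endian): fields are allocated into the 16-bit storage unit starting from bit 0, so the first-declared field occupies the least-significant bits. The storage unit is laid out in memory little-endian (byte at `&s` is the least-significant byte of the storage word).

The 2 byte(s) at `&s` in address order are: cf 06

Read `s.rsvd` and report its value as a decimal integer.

217

[0]=0xcf [1]=0x06 (little-endian) → word 0x06cf
slot:3 @ bit 0 → (0x06cf>>0)&0x7 = 0x7
rsvd:12 @ bit 3 → (0x06cf>>3)&0xfff = 0xd9  ←
bank:1 @ bit 15 → (0x06cf>>15)&0x1 = 0x0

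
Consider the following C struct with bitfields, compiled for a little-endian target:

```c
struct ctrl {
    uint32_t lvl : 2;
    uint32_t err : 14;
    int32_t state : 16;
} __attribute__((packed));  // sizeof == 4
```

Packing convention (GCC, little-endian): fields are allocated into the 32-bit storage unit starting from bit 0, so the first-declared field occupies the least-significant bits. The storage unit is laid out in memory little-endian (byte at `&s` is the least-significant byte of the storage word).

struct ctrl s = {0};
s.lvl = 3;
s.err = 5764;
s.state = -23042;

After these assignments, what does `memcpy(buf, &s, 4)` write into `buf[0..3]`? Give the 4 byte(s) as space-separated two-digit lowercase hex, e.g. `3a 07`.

13 5a fe a5

lvl (2b) val=3 bits=0x3 at bit 0: 0x00000003
err (14b) val=5764 bits=0x1684 at bit 2: 0x00005a13
state (16b) val=-23042 bits=0xa5fe at bit 16: 0xa5fe5a13
word = 0xa5fe5a13 → little-endian bytes:
  [0]=0x13  [1]=0x5a  [2]=0xfe  [3]=0xa5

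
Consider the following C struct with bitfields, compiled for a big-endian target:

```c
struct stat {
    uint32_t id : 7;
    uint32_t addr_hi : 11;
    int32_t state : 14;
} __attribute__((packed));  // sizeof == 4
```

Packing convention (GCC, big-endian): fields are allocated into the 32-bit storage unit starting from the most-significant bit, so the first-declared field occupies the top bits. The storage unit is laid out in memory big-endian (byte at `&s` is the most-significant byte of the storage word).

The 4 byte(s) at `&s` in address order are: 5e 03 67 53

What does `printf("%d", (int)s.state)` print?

[0]=0x5e [1]=0x03 [2]=0x67 [3]=0x53 (big-endian) → word 0x5e036753
id [25+:7] = (word>>25) & 0x7f = 47
addr_hi [14+:11] = (word>>14) & 0x7ff = 13
state [0+:14] = (word>>0) & 0x3fff = 10067  ←
state signed 14b, MSB=1: 10067 - 16384 = -6317

-6317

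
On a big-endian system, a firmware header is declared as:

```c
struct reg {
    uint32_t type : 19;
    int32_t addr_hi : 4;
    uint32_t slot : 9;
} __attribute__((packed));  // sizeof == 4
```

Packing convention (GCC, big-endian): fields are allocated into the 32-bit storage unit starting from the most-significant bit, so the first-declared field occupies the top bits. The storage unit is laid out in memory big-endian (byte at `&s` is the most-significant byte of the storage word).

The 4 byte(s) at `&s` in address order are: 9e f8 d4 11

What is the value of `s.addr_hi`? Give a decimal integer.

-6

[0]=0x9e [1]=0xf8 [2]=0xd4 [3]=0x11 (big-endian) → word 0x9ef8d411
type:19 @ bit 13 → (0x9ef8d411>>13)&0x7ffff = 0x4f7c6
addr_hi:4 @ bit 9 → (0x9ef8d411>>9)&0xf = 0xa  ←
slot:9 @ bit 0 → (0x9ef8d411>>0)&0x1ff = 0x11
addr_hi signed 4b, MSB=1: 10 - 16 = -6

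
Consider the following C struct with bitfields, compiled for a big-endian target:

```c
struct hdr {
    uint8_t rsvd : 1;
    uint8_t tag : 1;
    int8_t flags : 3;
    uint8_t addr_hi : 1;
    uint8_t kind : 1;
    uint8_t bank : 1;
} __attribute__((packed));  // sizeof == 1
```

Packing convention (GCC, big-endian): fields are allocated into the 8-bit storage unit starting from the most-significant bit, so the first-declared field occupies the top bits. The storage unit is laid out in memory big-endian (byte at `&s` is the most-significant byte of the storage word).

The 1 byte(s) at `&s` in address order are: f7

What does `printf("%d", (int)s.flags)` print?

-2

[0]=0xf7 (big-endian) → word 0xf7
rsvd [7+:1] = (word>>7) & 0x1 = 1
tag [6+:1] = (word>>6) & 0x1 = 1
flags [3+:3] = (word>>3) & 0x7 = 6  ←
addr_hi [2+:1] = (word>>2) & 0x1 = 1
kind [1+:1] = (word>>1) & 0x1 = 1
bank [0+:1] = (word>>0) & 0x1 = 1
flags signed 3b, MSB=1: 6 - 8 = -2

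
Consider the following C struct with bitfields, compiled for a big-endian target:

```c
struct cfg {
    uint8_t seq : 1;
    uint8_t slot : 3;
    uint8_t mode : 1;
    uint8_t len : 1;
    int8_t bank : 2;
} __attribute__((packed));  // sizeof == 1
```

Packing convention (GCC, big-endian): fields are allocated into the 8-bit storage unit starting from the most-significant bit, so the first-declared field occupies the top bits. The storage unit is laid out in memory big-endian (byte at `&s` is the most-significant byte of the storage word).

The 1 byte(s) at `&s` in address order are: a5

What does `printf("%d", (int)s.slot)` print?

2

[0]=0xa5 (big-endian) → word 0xa5
seq:1 @ bit 7 → (0xa5>>7)&0x1 = 0x1
slot:3 @ bit 4 → (0xa5>>4)&0x7 = 0x2  ←
mode:1 @ bit 3 → (0xa5>>3)&0x1 = 0x0
len:1 @ bit 2 → (0xa5>>2)&0x1 = 0x1
bank:2 @ bit 0 → (0xa5>>0)&0x3 = 0x1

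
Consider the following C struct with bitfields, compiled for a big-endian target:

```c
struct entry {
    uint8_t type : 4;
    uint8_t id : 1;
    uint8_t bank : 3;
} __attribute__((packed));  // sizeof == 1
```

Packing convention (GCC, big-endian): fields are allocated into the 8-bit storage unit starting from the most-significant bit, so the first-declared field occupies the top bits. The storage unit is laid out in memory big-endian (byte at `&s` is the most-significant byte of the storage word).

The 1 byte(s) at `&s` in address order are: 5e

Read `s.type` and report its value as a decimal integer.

[0]=0x5e (big-endian) → word 0x5e
type [4+:4] = (word>>4) & 0xf = 5  ←
id [3+:1] = (word>>3) & 0x1 = 1
bank [0+:3] = (word>>0) & 0x7 = 6

5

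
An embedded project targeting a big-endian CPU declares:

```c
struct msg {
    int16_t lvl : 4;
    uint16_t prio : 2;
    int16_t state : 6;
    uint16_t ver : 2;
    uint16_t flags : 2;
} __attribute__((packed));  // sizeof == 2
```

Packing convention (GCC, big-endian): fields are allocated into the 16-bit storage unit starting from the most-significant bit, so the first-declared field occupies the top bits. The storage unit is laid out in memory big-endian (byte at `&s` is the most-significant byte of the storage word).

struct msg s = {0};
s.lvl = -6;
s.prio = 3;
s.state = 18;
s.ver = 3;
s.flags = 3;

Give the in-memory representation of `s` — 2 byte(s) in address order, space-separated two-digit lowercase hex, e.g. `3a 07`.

ad 2f

lvl (4b) val=-6 bits=0xa at bit 12: 0xa000
prio (2b) val=3 bits=0x3 at bit 10: 0xac00
state (6b) val=18 bits=0x12 at bit 4: 0xad20
ver (2b) val=3 bits=0x3 at bit 2: 0xad2c
flags (2b) val=3 bits=0x3 at bit 0: 0xad2f
word = 0xad2f → big-endian bytes:
  [0]=0xad  [1]=0x2f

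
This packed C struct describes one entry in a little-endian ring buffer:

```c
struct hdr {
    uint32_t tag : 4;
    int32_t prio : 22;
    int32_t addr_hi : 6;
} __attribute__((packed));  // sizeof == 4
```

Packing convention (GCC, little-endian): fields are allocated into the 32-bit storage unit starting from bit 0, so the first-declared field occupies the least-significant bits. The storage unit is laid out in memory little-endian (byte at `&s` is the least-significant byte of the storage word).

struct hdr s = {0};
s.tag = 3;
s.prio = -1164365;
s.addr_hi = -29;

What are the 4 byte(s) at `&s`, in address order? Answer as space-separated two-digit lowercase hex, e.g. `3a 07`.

tag:4 = 3 → 0x3 << 0 → word 0x00000003
prio:22 = -1164365 → 0x2e3bb3 << 4 → word 0x02e3bb33
addr_hi:6 = -29 → 0x23 << 26 → word 0x8ee3bb33
word = 0x8ee3bb33 → little-endian bytes:
  [0]=0x33  [1]=0xbb  [2]=0xe3  [3]=0x8e

33 bb e3 8e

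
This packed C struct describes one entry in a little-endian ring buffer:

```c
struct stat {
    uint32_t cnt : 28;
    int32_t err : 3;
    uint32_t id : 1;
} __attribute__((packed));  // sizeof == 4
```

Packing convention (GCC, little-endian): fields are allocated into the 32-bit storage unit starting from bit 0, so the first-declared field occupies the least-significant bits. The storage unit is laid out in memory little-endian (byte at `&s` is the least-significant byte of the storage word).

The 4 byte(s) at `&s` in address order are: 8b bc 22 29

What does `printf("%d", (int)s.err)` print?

[0]=0x8b [1]=0xbc [2]=0x22 [3]=0x29 (little-endian) → word 0x2922bc8b
cnt:28 @ bit 0 → (0x2922bc8b>>0)&0xfffffff = 0x922bc8b
err:3 @ bit 28 → (0x2922bc8b>>28)&0x7 = 0x2  ←
id:1 @ bit 31 → (0x2922bc8b>>31)&0x1 = 0x0
err signed 3b, MSB=0: value = 2

2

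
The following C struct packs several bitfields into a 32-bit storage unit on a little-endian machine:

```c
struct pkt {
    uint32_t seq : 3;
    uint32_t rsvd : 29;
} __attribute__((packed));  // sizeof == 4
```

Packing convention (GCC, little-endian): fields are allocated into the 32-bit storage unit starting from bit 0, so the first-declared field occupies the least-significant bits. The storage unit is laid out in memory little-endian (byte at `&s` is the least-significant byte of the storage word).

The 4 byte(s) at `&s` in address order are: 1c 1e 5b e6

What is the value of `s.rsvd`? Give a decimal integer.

[0]=0x1c [1]=0x1e [2]=0x5b [3]=0xe6 (little-endian) → word 0xe65b1e1c
seq [0+:3] = (word>>0) & 0x7 = 4
rsvd [3+:29] = (word>>3) & 0x1fffffff = 483091395  ←

483091395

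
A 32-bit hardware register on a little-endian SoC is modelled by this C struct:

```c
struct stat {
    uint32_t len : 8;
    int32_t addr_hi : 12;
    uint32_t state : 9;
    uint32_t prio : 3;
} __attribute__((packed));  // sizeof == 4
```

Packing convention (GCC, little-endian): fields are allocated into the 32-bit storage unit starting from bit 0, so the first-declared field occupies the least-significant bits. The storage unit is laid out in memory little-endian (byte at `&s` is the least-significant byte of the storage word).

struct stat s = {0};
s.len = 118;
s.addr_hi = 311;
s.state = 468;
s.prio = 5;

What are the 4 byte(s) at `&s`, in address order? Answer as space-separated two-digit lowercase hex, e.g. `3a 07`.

[0+:8] len=118 & 0xff = 0x76; word=0x00000076
[8+:12] addr_hi=311 & 0xfff = 0x137; word=0x00013776
[20+:9] state=468 & 0x1ff = 0x1d4; word=0x1d413776
[29+:3] prio=5 & 0x7 = 0x5; word=0xbd413776
word = 0xbd413776 → little-endian bytes:
  [0]=0x76  [1]=0x37  [2]=0x41  [3]=0xbd

76 37 41 bd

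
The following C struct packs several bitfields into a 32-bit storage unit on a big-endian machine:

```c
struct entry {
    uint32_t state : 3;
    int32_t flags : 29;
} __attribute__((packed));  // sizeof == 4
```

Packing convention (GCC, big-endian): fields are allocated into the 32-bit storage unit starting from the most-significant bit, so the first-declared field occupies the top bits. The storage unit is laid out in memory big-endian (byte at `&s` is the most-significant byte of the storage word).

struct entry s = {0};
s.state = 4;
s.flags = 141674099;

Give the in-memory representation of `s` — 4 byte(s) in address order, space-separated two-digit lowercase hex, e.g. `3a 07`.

88 71 c6 73

state:3 = 4 → 0x4 << 29 → word 0x80000000
flags:29 = 141674099 → 0x871c673 << 0 → word 0x8871c673
word = 0x8871c673 → big-endian bytes:
  [0]=0x88  [1]=0x71  [2]=0xc6  [3]=0x73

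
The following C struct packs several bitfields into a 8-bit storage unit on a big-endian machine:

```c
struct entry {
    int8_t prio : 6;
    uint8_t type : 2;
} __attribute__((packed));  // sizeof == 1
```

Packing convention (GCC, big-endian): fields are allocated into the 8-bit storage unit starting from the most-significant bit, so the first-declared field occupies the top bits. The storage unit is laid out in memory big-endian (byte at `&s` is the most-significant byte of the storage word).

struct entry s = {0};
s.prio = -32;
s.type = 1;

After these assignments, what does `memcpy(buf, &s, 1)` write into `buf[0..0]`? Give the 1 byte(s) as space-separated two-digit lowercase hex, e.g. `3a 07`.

81

[2+:6] prio=-32 & 0x3f = 0x20; word=0x80
[0+:2] type=1 & 0x3 = 0x1; word=0x81
word = 0x81 → big-endian bytes:
  [0]=0x81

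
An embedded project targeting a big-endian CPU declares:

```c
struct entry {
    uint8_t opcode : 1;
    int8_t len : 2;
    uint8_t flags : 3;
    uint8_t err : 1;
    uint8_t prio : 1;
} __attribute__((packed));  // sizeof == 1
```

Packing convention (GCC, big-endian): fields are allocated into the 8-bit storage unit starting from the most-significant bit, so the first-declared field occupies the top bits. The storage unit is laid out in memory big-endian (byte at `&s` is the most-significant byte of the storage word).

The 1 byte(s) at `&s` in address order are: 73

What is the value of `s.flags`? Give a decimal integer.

4

[0]=0x73 (big-endian) → word 0x73
opcode [7+:1] = (word>>7) & 0x1 = 0
len [5+:2] = (word>>5) & 0x3 = 3
flags [2+:3] = (word>>2) & 0x7 = 4  ←
err [1+:1] = (word>>1) & 0x1 = 1
prio [0+:1] = (word>>0) & 0x1 = 1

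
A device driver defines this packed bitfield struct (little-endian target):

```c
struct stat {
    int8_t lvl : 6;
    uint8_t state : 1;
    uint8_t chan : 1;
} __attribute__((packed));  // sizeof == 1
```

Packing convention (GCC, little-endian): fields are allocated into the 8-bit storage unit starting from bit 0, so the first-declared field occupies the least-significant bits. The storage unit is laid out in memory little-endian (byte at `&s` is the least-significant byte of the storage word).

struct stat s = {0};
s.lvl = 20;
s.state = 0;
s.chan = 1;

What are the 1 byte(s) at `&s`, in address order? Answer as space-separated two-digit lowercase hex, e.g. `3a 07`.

94

lvl:6 = 20 → 0x14 << 0 → word 0x14
state:1 = 0 → 0x0 << 6 → word 0x14
chan:1 = 1 → 0x1 << 7 → word 0x94
word = 0x94 → little-endian bytes:
  [0]=0x94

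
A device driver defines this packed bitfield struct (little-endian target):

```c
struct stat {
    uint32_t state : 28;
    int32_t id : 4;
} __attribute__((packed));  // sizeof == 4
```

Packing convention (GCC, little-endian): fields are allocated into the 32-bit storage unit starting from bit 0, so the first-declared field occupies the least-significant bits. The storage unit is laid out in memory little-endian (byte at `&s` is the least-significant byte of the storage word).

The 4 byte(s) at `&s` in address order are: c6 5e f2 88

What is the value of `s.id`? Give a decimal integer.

[0]=0xc6 [1]=0x5e [2]=0xf2 [3]=0x88 (little-endian) → word 0x88f25ec6
state:28 @ bit 0 → (0x88f25ec6>>0)&0xfffffff = 0x8f25ec6
id:4 @ bit 28 → (0x88f25ec6>>28)&0xf = 0x8  ←
id signed 4b, MSB=1: 8 - 16 = -8

-8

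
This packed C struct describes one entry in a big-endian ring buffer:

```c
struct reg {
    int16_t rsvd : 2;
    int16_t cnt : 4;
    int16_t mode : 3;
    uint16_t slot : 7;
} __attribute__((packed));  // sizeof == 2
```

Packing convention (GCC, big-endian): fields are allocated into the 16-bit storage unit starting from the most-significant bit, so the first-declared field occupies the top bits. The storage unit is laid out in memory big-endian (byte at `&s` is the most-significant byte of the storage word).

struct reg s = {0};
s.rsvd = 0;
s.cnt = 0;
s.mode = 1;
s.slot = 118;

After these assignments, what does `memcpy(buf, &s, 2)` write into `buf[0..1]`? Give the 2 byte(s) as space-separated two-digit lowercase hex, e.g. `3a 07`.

[14+:2] rsvd=0 & 0x3 = 0x0; word=0x0000
[10+:4] cnt=0 & 0xf = 0x0; word=0x0000
[7+:3] mode=1 & 0x7 = 0x1; word=0x0080
[0+:7] slot=118 & 0x7f = 0x76; word=0x00f6
word = 0x00f6 → big-endian bytes:
  [0]=0x00  [1]=0xf6

00 f6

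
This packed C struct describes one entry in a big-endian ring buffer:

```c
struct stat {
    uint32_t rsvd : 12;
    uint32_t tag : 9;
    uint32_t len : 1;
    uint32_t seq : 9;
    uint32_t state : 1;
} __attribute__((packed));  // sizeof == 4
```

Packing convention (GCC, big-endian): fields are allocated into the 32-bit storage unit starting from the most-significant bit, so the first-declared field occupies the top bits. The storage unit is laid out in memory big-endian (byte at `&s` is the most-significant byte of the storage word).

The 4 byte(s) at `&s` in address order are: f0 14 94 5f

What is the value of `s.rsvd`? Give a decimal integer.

3841

[0]=0xf0 [1]=0x14 [2]=0x94 [3]=0x5f (big-endian) → word 0xf014945f
rsvd [20+:12] = (word>>20) & 0xfff = 3841  ←
tag [11+:9] = (word>>11) & 0x1ff = 146
len [10+:1] = (word>>10) & 0x1 = 1
seq [1+:9] = (word>>1) & 0x1ff = 47
state [0+:1] = (word>>0) & 0x1 = 1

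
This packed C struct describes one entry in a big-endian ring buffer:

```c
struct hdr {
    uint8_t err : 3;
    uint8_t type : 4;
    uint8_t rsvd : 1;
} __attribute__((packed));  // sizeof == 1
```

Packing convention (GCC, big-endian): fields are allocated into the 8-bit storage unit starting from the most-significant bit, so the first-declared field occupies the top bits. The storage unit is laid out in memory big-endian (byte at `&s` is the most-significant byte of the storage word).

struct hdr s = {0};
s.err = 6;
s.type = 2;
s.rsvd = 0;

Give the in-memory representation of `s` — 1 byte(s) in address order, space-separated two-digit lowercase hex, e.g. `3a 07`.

err (3b) val=6 bits=0x6 at bit 5: 0xc0
type (4b) val=2 bits=0x2 at bit 1: 0xc4
rsvd (1b) val=0 bits=0x0 at bit 0: 0xc4
word = 0xc4 → big-endian bytes:
  [0]=0xc4

c4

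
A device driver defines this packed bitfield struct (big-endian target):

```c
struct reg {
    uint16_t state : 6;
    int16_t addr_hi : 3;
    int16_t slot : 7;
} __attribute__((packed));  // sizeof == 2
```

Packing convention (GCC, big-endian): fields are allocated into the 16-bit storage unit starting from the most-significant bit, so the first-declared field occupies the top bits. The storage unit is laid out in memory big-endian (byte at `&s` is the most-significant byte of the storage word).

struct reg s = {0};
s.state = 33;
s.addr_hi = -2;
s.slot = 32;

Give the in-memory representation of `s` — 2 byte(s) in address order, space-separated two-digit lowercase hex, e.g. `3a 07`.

state:6 = 33 → 0x21 << 10 → word 0x8400
addr_hi:3 = -2 → 0x6 << 7 → word 0x8700
slot:7 = 32 → 0x20 << 0 → word 0x8720
word = 0x8720 → big-endian bytes:
  [0]=0x87  [1]=0x20

87 20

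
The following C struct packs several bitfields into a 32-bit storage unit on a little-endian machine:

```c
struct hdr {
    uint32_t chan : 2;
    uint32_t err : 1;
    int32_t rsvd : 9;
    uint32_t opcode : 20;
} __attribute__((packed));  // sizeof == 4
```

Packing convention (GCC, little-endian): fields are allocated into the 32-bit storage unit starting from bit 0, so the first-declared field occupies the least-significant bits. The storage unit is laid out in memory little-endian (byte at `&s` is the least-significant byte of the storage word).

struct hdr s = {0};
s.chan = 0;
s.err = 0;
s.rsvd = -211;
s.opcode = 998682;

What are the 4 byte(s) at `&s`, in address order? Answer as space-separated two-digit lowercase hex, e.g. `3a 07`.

chan:2 = 0 → 0x0 << 0 → word 0x00000000
err:1 = 0 → 0x0 << 2 → word 0x00000000
rsvd:9 = -211 → 0x12d << 3 → word 0x00000968
opcode:20 = 998682 → 0xf3d1a << 12 → word 0xf3d1a968
word = 0xf3d1a968 → little-endian bytes:
  [0]=0x68  [1]=0xa9  [2]=0xd1  [3]=0xf3

68 a9 d1 f3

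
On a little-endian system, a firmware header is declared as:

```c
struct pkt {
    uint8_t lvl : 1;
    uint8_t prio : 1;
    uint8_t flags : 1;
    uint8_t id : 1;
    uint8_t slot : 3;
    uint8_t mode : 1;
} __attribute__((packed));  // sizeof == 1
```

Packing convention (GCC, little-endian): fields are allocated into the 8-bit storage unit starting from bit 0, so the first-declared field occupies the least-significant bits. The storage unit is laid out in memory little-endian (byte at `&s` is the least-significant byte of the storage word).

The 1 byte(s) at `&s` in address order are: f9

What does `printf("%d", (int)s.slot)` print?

[0]=0xf9 (little-endian) → word 0xf9
lvl:1 @ bit 0 → (0xf9>>0)&0x1 = 0x1
prio:1 @ bit 1 → (0xf9>>1)&0x1 = 0x0
flags:1 @ bit 2 → (0xf9>>2)&0x1 = 0x0
id:1 @ bit 3 → (0xf9>>3)&0x1 = 0x1
slot:3 @ bit 4 → (0xf9>>4)&0x7 = 0x7  ←
mode:1 @ bit 7 → (0xf9>>7)&0x1 = 0x1

7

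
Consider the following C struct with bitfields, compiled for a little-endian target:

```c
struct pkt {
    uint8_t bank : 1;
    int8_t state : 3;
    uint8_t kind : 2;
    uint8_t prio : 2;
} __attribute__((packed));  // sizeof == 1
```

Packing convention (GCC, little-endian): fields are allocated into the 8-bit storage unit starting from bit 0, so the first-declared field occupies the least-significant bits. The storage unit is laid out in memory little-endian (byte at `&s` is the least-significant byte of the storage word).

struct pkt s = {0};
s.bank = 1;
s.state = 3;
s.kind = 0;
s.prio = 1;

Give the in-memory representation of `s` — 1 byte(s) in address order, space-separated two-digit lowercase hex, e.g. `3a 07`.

[0+:1] bank=1 & 0x1 = 0x1; word=0x01
[1+:3] state=3 & 0x7 = 0x3; word=0x07
[4+:2] kind=0 & 0x3 = 0x0; word=0x07
[6+:2] prio=1 & 0x3 = 0x1; word=0x47
word = 0x47 → little-endian bytes:
  [0]=0x47

47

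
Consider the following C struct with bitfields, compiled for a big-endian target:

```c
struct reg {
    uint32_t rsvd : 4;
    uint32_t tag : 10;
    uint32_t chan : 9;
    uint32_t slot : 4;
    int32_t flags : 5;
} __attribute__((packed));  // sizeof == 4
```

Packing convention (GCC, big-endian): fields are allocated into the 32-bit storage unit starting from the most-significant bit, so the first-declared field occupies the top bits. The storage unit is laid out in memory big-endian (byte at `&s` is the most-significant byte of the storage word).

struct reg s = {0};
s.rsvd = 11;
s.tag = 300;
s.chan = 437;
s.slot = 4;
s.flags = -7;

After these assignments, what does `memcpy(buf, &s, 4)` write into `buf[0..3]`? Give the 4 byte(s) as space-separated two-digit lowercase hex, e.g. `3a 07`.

rsvd (4b) val=11 bits=0xb at bit 28: 0xb0000000
tag (10b) val=300 bits=0x12c at bit 18: 0xb4b00000
chan (9b) val=437 bits=0x1b5 at bit 9: 0xb4b36a00
slot (4b) val=4 bits=0x4 at bit 5: 0xb4b36a80
flags (5b) val=-7 bits=0x19 at bit 0: 0xb4b36a99
word = 0xb4b36a99 → big-endian bytes:
  [0]=0xb4  [1]=0xb3  [2]=0x6a  [3]=0x99

b4 b3 6a 99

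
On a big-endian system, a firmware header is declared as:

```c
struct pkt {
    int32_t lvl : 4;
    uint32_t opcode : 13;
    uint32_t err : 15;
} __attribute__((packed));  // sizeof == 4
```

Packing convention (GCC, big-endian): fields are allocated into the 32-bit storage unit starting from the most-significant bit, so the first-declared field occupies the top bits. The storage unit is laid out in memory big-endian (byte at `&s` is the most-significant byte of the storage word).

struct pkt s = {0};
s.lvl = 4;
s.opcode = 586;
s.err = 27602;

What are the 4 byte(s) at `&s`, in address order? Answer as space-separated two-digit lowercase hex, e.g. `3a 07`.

lvl:4 = 4 → 0x4 << 28 → word 0x40000000
opcode:13 = 586 → 0x24a << 15 → word 0x41250000
err:15 = 27602 → 0x6bd2 << 0 → word 0x41256bd2
word = 0x41256bd2 → big-endian bytes:
  [0]=0x41  [1]=0x25  [2]=0x6b  [3]=0xd2

41 25 6b d2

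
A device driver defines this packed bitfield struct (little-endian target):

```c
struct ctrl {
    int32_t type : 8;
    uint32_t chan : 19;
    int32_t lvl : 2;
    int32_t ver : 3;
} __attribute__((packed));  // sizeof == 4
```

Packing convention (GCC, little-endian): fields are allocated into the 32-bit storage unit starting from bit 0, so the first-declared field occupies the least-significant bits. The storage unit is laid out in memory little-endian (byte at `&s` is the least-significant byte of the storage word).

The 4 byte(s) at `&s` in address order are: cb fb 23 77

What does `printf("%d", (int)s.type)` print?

[0]=0xcb [1]=0xfb [2]=0x23 [3]=0x77 (little-endian) → word 0x7723fbcb
type [0+:8] = (word>>0) & 0xff = 203  ←
chan [8+:19] = (word>>8) & 0x7ffff = 467963
lvl [27+:2] = (word>>27) & 0x3 = 2
ver [29+:3] = (word>>29) & 0x7 = 3
type signed 8b, MSB=1: 203 - 256 = -53

-53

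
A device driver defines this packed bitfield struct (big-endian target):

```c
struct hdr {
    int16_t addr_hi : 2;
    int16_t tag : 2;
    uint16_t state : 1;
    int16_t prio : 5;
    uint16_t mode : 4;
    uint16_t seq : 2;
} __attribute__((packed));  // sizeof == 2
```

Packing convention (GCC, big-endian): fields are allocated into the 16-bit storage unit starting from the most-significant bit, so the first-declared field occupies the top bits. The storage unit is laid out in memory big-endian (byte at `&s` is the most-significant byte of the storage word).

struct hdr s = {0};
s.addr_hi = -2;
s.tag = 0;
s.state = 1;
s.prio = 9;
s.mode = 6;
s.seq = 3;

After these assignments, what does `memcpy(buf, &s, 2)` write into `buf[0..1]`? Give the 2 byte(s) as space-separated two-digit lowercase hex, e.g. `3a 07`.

8a 5b

addr_hi (2b) val=-2 bits=0x2 at bit 14: 0x8000
tag (2b) val=0 bits=0x0 at bit 12: 0x8000
state (1b) val=1 bits=0x1 at bit 11: 0x8800
prio (5b) val=9 bits=0x9 at bit 6: 0x8a40
mode (4b) val=6 bits=0x6 at bit 2: 0x8a58
seq (2b) val=3 bits=0x3 at bit 0: 0x8a5b
word = 0x8a5b → big-endian bytes:
  [0]=0x8a  [1]=0x5b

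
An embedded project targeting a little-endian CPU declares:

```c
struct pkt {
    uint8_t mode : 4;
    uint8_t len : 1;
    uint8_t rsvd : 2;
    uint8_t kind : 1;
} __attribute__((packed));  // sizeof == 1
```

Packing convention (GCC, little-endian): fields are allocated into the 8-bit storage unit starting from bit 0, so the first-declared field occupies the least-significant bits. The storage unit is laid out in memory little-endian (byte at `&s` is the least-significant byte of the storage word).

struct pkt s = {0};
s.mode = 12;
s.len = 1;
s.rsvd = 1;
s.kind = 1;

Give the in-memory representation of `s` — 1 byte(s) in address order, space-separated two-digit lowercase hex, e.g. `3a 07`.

bc

mode (4b) val=12 bits=0xc at bit 0: 0x0c
len (1b) val=1 bits=0x1 at bit 4: 0x1c
rsvd (2b) val=1 bits=0x1 at bit 5: 0x3c
kind (1b) val=1 bits=0x1 at bit 7: 0xbc
word = 0xbc → little-endian bytes:
  [0]=0xbc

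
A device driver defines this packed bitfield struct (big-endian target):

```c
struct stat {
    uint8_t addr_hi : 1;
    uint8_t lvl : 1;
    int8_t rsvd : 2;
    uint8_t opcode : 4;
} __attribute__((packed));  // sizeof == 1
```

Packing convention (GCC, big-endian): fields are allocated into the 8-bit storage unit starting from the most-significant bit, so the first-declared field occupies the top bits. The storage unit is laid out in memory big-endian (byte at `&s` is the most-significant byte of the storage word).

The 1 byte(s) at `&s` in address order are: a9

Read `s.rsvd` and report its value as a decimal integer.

[0]=0xa9 (big-endian) → word 0xa9
addr_hi [7+:1] = (word>>7) & 0x1 = 1
lvl [6+:1] = (word>>6) & 0x1 = 0
rsvd [4+:2] = (word>>4) & 0x3 = 2  ←
opcode [0+:4] = (word>>0) & 0xf = 9
rsvd signed 2b, MSB=1: 2 - 4 = -2

-2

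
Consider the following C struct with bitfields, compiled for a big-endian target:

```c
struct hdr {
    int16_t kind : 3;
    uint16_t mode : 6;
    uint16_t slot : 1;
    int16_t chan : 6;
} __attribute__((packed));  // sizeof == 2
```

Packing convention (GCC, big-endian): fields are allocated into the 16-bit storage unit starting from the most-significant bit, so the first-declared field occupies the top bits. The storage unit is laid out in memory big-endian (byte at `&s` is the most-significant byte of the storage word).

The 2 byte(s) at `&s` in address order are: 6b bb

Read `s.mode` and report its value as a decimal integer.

[0]=0x6b [1]=0xbb (big-endian) → word 0x6bbb
kind [13+:3] = (word>>13) & 0x7 = 3
mode [7+:6] = (word>>7) & 0x3f = 23  ←
slot [6+:1] = (word>>6) & 0x1 = 0
chan [0+:6] = (word>>0) & 0x3f = 59

23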